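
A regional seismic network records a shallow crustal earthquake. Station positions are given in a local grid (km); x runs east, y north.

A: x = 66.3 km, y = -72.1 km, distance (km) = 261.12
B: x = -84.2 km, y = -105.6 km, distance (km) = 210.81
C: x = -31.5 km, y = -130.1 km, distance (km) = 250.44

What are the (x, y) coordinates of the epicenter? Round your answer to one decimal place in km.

-129.9 km east, 100.2 km north

Circle about each station: (x − 66.3)² + (y + 72.1)² = 261.12²; (x + 84.2)² + (y + 105.6)² = 210.81²; (x + 31.5)² + (y + 130.1)² = 250.44².
Subtracting the A equation from the B and C equations removes the quadratic terms:
-301.0 x − 67.0 y = 32389.70
-195.6 x − 116.0 y = 13787.62
Solving the 2×2 system: x ≈ -129.9, y ≈ 100.2 km.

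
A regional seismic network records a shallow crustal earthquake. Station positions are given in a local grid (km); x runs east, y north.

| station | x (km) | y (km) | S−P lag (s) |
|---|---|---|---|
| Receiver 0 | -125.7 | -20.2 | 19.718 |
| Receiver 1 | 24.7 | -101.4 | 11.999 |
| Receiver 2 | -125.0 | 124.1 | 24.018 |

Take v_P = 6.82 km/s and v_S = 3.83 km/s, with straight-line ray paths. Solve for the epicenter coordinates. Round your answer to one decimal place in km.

45.2 km east, 1.4 km north

Distance from S−P lag: d = Δt · v_P v_S / (v_P − v_S) = Δt · (6.82·3.83)/(6.82−3.83) ≈ 8.7360·Δt.
So d_Receiver 0 = 172.26, d_Receiver 1 = 104.82, d_Receiver 2 = 209.82 km.
Circle about each station: (x + 125.7)² + (y + 20.2)² = 172.26²; (x − 24.7)² + (y + 101.4)² = 104.82²; (x + 125.0)² + (y − 124.1)² = 209.82².
Subtracting the Receiver 0 equation from the Receiver 1 and Receiver 2 equations removes the quadratic terms:
300.8 x − 162.4 y = 13369.80
1.4 x + 288.6 y = 466.36
Solving the 2×2 system: x ≈ 45.2, y ≈ 1.4 km.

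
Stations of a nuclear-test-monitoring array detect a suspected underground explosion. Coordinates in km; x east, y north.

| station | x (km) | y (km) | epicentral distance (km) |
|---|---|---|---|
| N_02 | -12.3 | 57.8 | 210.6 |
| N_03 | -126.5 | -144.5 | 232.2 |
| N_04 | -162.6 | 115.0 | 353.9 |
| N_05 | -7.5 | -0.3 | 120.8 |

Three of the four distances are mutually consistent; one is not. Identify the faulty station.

Solve using three stations at a time. Using N_02, N_03, N_04 (subtract circle equations pairwise → linear system) gives (x, y) ≈ (104.0, -117.6).
Distances from that point to each station vs reported:
  N_02: calculated 210.5 vs reported 210.6 → residual 0.1 km
  N_03: calculated 232.1 vs reported 232.2 → residual 0.1 km
  N_04: calculated 353.8 vs reported 353.9 → residual 0.1 km
  N_05: calculated 161.9 vs reported 120.8 → residual 41.1 km
N_02, N_03, N_04 are mutually consistent (residuals ≈ 0); N_05 is off by 41.1 km.

N_05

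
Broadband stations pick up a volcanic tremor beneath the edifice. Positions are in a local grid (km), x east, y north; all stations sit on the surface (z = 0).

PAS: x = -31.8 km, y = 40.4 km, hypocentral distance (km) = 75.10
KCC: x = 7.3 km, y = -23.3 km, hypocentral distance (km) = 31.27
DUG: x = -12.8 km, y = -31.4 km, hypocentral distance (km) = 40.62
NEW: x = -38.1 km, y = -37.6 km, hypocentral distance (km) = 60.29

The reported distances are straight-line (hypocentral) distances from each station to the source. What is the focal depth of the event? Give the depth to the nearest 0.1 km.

Each station gives a sphere (x−x_i)² + (y−y_i)² + z² = d_i² (stations at z=0).
Subtracting the PAS sphere from KCC and DUG: z² cancels, leaving linear equations in x and y:
78.2 x − 127.4 y = 2614.98
38.0 x − 143.6 y = 2496.43
Solving: x ≈ 8.995, y ≈ -15.004 km (keep extra digits for the depth step; rounded: 9.0, -15.0).
Then from the PAS sphere: z² = 75.10² − (x + 31.8)² − (y − 40.4)² with x = 8.995, y = -15.004, so z ≈ 30.103 ≈ 30.1 km.
Check against NEW (with the unrounded solution): distance 60.29 ≈ 60.29 km. ✓

depth ≈ 30.1 km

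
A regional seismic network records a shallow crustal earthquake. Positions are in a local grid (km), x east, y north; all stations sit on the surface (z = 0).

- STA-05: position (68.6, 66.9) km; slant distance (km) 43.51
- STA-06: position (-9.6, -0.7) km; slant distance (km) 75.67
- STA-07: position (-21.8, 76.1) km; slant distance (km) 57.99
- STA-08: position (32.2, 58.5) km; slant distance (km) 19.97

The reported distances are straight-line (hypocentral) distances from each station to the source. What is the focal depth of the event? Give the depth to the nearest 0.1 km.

19.8 km

Each station gives a sphere (x−x_i)² + (y−y_i)² + z² = d_i² (stations at z=0).
Subtracting the STA-05 sphere from STA-06 and STA-07: z² cancels, leaving linear equations in x and y:
-156.4 x − 135.2 y = -12921.75
-180.8 x + 18.4 y = -4384.84
Solving: x ≈ 30.400, y ≈ 60.408 km (keep extra digits for the depth step; rounded: 30.4, 60.4).
Then from the STA-05 sphere: z² = 43.51² − (x − 68.6)² − (y − 66.9)² with x = 30.400, y = 60.408, so z ≈ 19.792 ≈ 19.8 km.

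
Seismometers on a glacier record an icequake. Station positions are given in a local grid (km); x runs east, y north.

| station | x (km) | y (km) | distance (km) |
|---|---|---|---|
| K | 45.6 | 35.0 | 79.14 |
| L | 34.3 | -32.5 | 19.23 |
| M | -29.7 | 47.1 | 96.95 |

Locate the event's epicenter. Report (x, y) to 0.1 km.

(16.0, -38.4)

Circle about each station: (x − 45.6)² + (y − 35.0)² = 79.14²; (x − 34.3)² + (y + 32.5)² = 19.23²; (x + 29.7)² + (y − 47.1)² = 96.95².
Subtracting pairs of circle equations eliminates x²+y² and gives linear equations (the radical axes):
-22.6 x − 135.0 y = 4821.73
-150.6 x + 24.2 y = -3340.02
Solving the 2×2 system: x ≈ 16.0, y ≈ -38.4 km.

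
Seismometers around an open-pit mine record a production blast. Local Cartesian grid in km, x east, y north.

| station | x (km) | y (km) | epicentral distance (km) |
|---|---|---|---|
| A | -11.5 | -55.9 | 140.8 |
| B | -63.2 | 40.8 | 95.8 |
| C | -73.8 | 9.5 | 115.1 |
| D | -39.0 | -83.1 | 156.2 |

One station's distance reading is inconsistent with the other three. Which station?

Solve using three stations at a time. Using B, C, D (subtract circle equations pairwise → linear system) gives (x, y) ≈ (31.3, 56.4).
Distances from that point to each station vs reported:
  A: calculated 120.2 vs reported 140.8 → residual 20.6 km
  B: calculated 95.8 vs reported 95.8 → residual 0.0 km
  C: calculated 115.1 vs reported 115.1 → residual 0.0 km
  D: calculated 156.2 vs reported 156.2 → residual 0.0 km
B, C, D are mutually consistent (residuals ≈ 0); A is off by 20.6 km.

A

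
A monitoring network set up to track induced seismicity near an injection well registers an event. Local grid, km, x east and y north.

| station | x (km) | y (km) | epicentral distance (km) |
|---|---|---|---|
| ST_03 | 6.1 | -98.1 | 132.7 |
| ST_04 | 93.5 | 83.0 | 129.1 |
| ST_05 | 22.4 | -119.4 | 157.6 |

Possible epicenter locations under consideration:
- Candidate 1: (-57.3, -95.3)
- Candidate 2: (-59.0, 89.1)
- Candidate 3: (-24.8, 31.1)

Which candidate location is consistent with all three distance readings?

Candidate 3

For each candidate, compare |candidate − station| to the reported distance:
Candidate 1: residuals ST_03 69.2, ST_04 104.4, ST_05 74.3 → max 104.4 km
Candidate 2: residuals ST_03 65.5, ST_04 23.5, ST_05 66.2 → max 66.2 km
Candidate 3: residuals ST_03 0.1, ST_04 0.1, ST_05 0.1 → max 0.1 km
Only Candidate 3 has all residuals ≈ 0.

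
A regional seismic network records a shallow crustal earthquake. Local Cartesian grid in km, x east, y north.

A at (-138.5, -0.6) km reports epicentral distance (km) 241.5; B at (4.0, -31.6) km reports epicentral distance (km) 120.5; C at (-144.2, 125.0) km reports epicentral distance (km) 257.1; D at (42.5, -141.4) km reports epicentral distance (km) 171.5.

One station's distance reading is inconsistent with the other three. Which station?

Solve using three stations at a time. Using A, B, C (subtract circle equations pairwise → linear system) gives (x, y) ≈ (99.1, 42.1).
Distances from that point to each station vs reported:
  A: calculated 241.4 vs reported 241.5 → residual 0.1 km
  B: calculated 120.4 vs reported 120.5 → residual 0.1 km
  C: calculated 257.0 vs reported 257.1 → residual 0.1 km
  D: calculated 192.1 vs reported 171.5 → residual 20.6 km
A, B, C are mutually consistent (residuals ≈ 0); D is off by 20.6 km.

D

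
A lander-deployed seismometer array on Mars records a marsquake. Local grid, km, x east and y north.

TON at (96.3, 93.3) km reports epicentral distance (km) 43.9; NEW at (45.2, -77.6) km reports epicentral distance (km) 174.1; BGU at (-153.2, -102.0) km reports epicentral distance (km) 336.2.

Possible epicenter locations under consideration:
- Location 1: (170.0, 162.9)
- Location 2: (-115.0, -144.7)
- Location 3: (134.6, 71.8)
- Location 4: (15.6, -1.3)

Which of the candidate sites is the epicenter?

For each candidate, compare |candidate − station| to the reported distance:
Location 1: residuals TON 57.5, NEW 96.9, BGU 81.7 → max 96.9 km
Location 2: residuals TON 274.4, NEW 0.4, BGU 278.9 → max 278.9 km
Location 3: residuals TON 0.0, NEW 0.0, BGU 0.0 → max 0.0 km
Location 4: residuals TON 80.4, NEW 92.3, BGU 139.6 → max 139.6 km
Only Location 3 has all residuals ≈ 0.

Location 3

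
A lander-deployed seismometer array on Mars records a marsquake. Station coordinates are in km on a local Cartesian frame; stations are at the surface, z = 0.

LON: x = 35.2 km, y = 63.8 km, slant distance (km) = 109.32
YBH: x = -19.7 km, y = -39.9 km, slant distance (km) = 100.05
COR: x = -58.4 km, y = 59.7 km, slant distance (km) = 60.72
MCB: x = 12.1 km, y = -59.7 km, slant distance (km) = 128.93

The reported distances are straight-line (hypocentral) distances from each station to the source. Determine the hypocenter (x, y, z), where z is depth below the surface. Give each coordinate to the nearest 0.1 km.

Each station gives a sphere (x−x_i)² + (y−y_i)² + z² = d_i² (stations at z=0).
Subtracting the LON sphere from YBH and COR: z² cancels, leaving linear equations in x and y:
-109.8 x − 207.4 y = -1388.52
-187.2 x − 8.2 y = 9929.11
Solving: x ≈ -54.600, y ≈ 35.601 km (keep extra digits for the depth step; rounded: -54.6, 35.6).
Then from the LON sphere: z² = 109.32² − (x − 35.2)² − (y − 63.8)² with x = -54.600, y = 35.601, so z ≈ 55.603 ≈ 55.6 km.

x ≈ -54.6 km, y ≈ 35.6 km, depth ≈ 55.6 km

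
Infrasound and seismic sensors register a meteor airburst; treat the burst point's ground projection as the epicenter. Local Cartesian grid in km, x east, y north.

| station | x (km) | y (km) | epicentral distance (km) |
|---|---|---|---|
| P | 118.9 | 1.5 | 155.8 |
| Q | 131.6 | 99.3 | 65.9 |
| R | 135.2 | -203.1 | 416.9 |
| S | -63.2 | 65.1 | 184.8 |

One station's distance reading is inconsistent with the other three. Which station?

Solve using three stations at a time. Using P, Q, S (subtract circle equations pairwise → linear system) gives (x, y) ≈ (97.8, 155.9).
Distances from that point to each station vs reported:
  P: calculated 155.8 vs reported 155.8 → residual 0.0 km
  Q: calculated 65.9 vs reported 65.9 → residual 0.0 km
  R: calculated 360.9 vs reported 416.9 → residual 56.0 km
  S: calculated 184.8 vs reported 184.8 → residual 0.0 km
P, Q, S are mutually consistent (residuals ≈ 0); R is off by 56.0 km.

R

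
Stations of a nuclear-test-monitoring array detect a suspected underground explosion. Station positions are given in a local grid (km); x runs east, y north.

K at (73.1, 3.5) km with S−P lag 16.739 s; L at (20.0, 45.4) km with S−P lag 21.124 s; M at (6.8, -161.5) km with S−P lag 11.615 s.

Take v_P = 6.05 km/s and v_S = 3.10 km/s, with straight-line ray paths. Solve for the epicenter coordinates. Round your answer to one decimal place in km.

20.3 km east, -88.9 km north

Distance from S−P lag: d = Δt · v_P v_S / (v_P − v_S) = Δt · (6.05·3.10)/(6.05−3.10) ≈ 6.3576·Δt.
So d_K = 106.42, d_L = 134.30, d_M = 73.84 km.
Circle about each station: (x − 73.1)² + (y − 3.5)² = 106.42²; (x − 20.0)² + (y − 45.4)² = 134.30²; (x − 6.8)² + (y + 161.5)² = 73.84².
Subtracting the K equation from the L and M equations removes the quadratic terms:
-106.2 x + 83.8 y = -9605.97
-132.6 x − 330.0 y = 26645.50
Solving the 2×2 system: x ≈ 20.3, y ≈ -88.9 km.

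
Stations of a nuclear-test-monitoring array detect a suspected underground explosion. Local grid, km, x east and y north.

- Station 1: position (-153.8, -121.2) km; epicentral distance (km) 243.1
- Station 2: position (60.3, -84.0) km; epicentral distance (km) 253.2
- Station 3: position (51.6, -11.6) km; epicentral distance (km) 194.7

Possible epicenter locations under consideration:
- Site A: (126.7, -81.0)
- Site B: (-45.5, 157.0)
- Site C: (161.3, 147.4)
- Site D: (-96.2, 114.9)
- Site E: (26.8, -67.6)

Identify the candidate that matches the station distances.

Site D

For each candidate, compare |candidate − station| to the reported distance:
Site A: residuals Station 1 40.3, Station 2 186.7, Station 3 92.4 → max 186.7 km
Site B: residuals Station 1 55.4, Station 2 10.0, Station 3 0.1 → max 55.4 km
Site C: residuals Station 1 170.9, Station 2 0.7, Station 3 1.5 → max 170.9 km
Site D: residuals Station 1 0.1, Station 2 0.1, Station 3 0.2 → max 0.2 km
Site E: residuals Station 1 54.7, Station 2 215.9, Station 3 133.5 → max 215.9 km
Only Site D has all residuals ≈ 0.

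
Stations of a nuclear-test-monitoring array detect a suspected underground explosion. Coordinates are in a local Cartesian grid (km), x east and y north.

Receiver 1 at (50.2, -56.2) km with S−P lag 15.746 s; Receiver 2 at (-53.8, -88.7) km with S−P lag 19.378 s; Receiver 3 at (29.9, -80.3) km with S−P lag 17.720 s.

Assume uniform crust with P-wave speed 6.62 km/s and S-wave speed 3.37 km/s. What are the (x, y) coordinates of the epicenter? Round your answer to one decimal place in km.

x ≈ -6.7 km, y ≈ 35.7 km

Distance from S−P lag: d = Δt · v_P v_S / (v_P − v_S) = Δt · (6.62·3.37)/(6.62−3.37) ≈ 6.8644·Δt.
So d_Receiver 1 = 108.09, d_Receiver 2 = 133.02, d_Receiver 3 = 121.64 km.
Circle about each station: (x − 50.2)² + (y + 56.2)² = 108.09²; (x + 53.8)² + (y + 88.7)² = 133.02²; (x − 29.9)² + (y + 80.3)² = 121.64².
Subtracting pairs of circle equations eliminates x²+y² and gives linear equations (the radical axes):
-208.0 x − 65.0 y = -927.22
-40.6 x − 48.2 y = -1449.22
Solving the 2×2 system: x ≈ -6.7, y ≈ 35.7 km.
Check against Receiver 1 (with the unrounded x, y): √((x − 50.2)²+(y + 56.2)²) = 108.10 ≈ 108.09 km. ✓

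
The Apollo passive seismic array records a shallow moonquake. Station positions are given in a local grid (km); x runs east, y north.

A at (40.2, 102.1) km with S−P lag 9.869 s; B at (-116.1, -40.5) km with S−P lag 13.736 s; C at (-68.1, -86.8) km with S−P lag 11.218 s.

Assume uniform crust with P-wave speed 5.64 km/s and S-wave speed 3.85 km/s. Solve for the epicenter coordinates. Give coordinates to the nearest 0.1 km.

Distance from S−P lag: d = Δt · v_P v_S / (v_P − v_S) = Δt · (5.64·3.85)/(5.64−3.85) ≈ 12.1307·Δt.
So d_A = 119.72, d_B = 166.63, d_C = 136.08 km.
Circle about each station: (x − 40.2)² + (y − 102.1)² = 119.72²; (x + 116.1)² + (y + 40.5)² = 166.63²; (x + 68.1)² + (y + 86.8)² = 136.08².
Subtracting the A equation from the B and C equations removes the quadratic terms:
-312.6 x − 285.2 y = -10353.67
-216.6 x − 377.8 y = -4053.49
Solving the 2×2 system: x ≈ 48.9, y ≈ -17.3 km.

48.9 km east, -17.3 km north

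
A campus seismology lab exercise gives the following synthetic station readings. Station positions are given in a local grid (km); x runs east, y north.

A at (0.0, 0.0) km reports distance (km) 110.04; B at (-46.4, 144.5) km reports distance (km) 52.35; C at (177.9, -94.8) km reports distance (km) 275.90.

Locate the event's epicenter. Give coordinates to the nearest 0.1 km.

x ≈ -7.2 km, y ≈ 109.8 km

Circle about each station: x² + y² = 110.04²; (x + 46.4)² + (y − 144.5)² = 52.35²; (x − 177.9)² + (y + 94.8)² = 275.90².
Subtracting pairs of circle equations eliminates x²+y² and gives linear equations (the radical axes):
-92.8 x + 289.0 y = 32401.49
355.8 x − 189.6 y = -23376.56
Solving the 2×2 system: x ≈ -7.2, y ≈ 109.8 km.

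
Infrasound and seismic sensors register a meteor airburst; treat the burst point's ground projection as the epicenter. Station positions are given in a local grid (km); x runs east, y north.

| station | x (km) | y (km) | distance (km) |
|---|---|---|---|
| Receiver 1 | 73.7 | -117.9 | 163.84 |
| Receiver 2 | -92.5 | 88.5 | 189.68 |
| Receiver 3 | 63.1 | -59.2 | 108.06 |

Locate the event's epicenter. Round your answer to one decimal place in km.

(92.1, 44.9)

Circle about each station: (x − 73.7)² + (y + 117.9)² = 163.84²; (x + 92.5)² + (y − 88.5)² = 189.68²; (x − 63.1)² + (y + 59.2)² = 108.06².
Subtracting the Receiver 1 equation from the Receiver 2 and Receiver 3 equations removes the quadratic terms:
-332.4 x + 412.8 y = -12078.56
-21.2 x + 117.4 y = 3320.73
Solving the 2×2 system: x ≈ 92.1, y ≈ 44.9 km.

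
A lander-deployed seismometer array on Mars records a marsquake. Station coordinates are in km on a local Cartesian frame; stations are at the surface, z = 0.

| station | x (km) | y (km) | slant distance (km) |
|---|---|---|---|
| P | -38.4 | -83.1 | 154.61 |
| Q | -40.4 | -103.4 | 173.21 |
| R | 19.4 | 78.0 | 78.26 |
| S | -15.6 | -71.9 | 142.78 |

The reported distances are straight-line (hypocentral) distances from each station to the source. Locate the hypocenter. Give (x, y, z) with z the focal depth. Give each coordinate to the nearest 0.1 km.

x ≈ -14.7 km, y ≈ 54.5 km, depth ≈ 66.4 km

Each station gives a sphere (x−x_i)² + (y−y_i)² + z² = d_i² (stations at z=0).
Subtracting the P sphere from Q and R: z² cancels, leaving linear equations in x and y:
-4.0 x − 40.6 y = -2153.90
115.6 x + 322.2 y = 15859.81
Solving: x ≈ -14.709, y ≈ 54.501 km (keep extra digits for the depth step; rounded: -14.7, 54.5).
Then from the P sphere: z² = 154.61² − (x + 38.4)² − (y + 83.1)² with x = -14.709, y = 54.501, so z ≈ 66.400 ≈ 66.4 km.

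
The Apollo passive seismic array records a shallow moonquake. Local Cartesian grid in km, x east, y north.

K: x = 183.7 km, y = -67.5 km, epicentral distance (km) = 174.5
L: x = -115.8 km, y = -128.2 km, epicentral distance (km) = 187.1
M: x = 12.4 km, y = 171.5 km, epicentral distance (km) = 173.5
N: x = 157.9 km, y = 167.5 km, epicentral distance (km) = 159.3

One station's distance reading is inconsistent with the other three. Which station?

Solve using three stations at a time. Using K, L, M (subtract circle equations pairwise → linear system) gives (x, y) ≈ (22.1, -1.7).
Distances from that point to each station vs reported:
  K: calculated 174.5 vs reported 174.5 → residual 0.0 km
  L: calculated 187.1 vs reported 187.1 → residual 0.0 km
  M: calculated 173.5 vs reported 173.5 → residual 0.0 km
  N: calculated 217.0 vs reported 159.3 → residual 57.7 km
K, L, M are mutually consistent (residuals ≈ 0); N is off by 57.7 km.

N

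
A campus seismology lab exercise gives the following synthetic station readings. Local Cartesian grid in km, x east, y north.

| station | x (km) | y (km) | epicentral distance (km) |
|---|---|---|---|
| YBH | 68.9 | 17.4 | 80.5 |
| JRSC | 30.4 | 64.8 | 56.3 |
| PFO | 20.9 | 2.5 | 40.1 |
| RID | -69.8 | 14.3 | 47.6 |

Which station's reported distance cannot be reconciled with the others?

RID

Solve using three stations at a time. Using YBH, JRSC, PFO (subtract circle equations pairwise → linear system) gives (x, y) ≈ (-11.1, 26.7).
Distances from that point to each station vs reported:
  YBH: calculated 80.5 vs reported 80.5 → residual 0.0 km
  JRSC: calculated 56.3 vs reported 56.3 → residual 0.0 km
  PFO: calculated 40.1 vs reported 40.1 → residual 0.0 km
  RID: calculated 60.0 vs reported 47.6 → residual 12.4 km
YBH, JRSC, PFO are mutually consistent (residuals ≈ 0); RID is off by 12.4 km.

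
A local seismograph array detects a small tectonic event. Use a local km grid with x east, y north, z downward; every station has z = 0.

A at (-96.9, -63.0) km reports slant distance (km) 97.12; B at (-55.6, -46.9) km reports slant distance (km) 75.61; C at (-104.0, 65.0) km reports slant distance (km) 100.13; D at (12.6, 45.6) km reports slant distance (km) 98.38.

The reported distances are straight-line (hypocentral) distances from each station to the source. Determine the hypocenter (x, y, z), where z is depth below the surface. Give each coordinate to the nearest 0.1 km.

Each station gives a sphere (x−x_i)² + (y−y_i)² + z² = d_i² (stations at z=0).
Subtracting the A sphere from B and C: z² cancels, leaving linear equations in x and y:
82.6 x + 32.2 y = -4352.22
-14.2 x + 256.0 y = 1088.67
Solving: x ≈ -53.198, y ≈ 1.302 km (keep extra digits for the depth step; rounded: -53.2, 1.3).
Then from the A sphere: z² = 97.12² − (x + 96.9)² − (y + 63.0)² with x = -53.198, y = 1.302, so z ≈ 58.204 ≈ 58.2 km.

(-53.2, 1.3, 58.2)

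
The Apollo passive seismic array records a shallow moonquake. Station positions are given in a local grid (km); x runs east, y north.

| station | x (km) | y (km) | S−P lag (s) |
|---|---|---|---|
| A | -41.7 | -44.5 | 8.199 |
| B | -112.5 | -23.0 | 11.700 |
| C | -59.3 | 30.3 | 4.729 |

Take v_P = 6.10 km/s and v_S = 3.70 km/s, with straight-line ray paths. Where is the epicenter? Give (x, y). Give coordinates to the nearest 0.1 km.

-14.9 km east, 27.8 km north

Distance from S−P lag: d = Δt · v_P v_S / (v_P − v_S) = Δt · (6.10·3.70)/(6.10−3.70) ≈ 9.4042·Δt.
So d_A = 77.10, d_B = 110.03, d_C = 44.47 km.
Circle about each station: (x + 41.7)² + (y + 44.5)² = 77.10²; (x + 112.5)² + (y + 23.0)² = 110.03²; (x + 59.3)² + (y − 30.3)² = 44.47².
Subtracting the A equation from the B and C equations removes the quadratic terms:
-141.6 x + 43.0 y = 3303.92
-35.2 x + 149.6 y = 4682.27
Solving the 2×2 system: x ≈ -14.9, y ≈ 27.8 km.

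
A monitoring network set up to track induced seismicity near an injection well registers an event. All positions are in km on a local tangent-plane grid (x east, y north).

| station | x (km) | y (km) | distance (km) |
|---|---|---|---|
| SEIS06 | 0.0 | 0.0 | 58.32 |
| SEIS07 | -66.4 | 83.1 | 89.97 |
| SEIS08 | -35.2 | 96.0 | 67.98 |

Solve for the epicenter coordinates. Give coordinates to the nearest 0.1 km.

Circle about each station: x² + y² = 58.32²; (x + 66.4)² + (y − 83.1)² = 89.97²; (x + 35.2)² + (y − 96.0)² = 67.98².
Subtracting pairs of circle equations eliminates x²+y² and gives linear equations (the radical axes):
-132.8 x + 166.2 y = 6621.19
-70.4 x + 192.0 y = 9234.98
Solving the 2×2 system: x ≈ 19.1, y ≈ 55.1 km.

(19.1, 55.1)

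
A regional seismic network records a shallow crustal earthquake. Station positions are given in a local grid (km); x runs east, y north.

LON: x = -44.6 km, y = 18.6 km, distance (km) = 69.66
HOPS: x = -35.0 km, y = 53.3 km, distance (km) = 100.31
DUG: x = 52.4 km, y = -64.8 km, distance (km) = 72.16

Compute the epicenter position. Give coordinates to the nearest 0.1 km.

Circle about each station: (x + 44.6)² + (y − 18.6)² = 69.66²; (x + 35.0)² + (y − 53.3)² = 100.31²; (x − 52.4)² + (y + 64.8)² = 72.16².
Subtracting pairs of circle equations eliminates x²+y² and gives linear equations (the radical axes):
19.2 x + 69.4 y = -3478.81
194.0 x − 166.8 y = 4255.13
Solving the 2×2 system: x ≈ -17.1, y ≈ -45.4 km.
Check against LON (with the unrounded x, y): √((x + 44.6)²+(y − 18.6)²) = 69.66 ≈ 69.66 km. ✓

(-17.1, -45.4)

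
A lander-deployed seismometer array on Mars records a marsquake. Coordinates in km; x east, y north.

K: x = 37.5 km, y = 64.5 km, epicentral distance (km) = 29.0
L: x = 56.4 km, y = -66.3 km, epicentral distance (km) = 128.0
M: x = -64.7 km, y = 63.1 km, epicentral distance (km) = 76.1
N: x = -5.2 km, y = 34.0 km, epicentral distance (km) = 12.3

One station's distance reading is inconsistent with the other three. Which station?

N

Solve using three stations at a time. Using K, L, M (subtract circle equations pairwise → linear system) gives (x, y) ≈ (10.8, 53.3).
Distances from that point to each station vs reported:
  K: calculated 29.0 vs reported 29.0 → residual 0.0 km
  L: calculated 128.0 vs reported 128.0 → residual 0.0 km
  M: calculated 76.1 vs reported 76.1 → residual 0.0 km
  N: calculated 25.0 vs reported 12.3 → residual 12.7 km
K, L, M are mutually consistent (residuals ≈ 0); N is off by 12.7 km.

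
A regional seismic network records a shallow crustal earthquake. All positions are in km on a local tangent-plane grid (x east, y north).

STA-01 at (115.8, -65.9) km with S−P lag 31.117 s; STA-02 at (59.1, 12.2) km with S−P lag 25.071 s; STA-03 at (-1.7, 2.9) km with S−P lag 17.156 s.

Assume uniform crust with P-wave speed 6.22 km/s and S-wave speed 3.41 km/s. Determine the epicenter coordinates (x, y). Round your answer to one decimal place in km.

-118.7 km east, -52.6 km north

Distance from S−P lag: d = Δt · v_P v_S / (v_P − v_S) = Δt · (6.22·3.41)/(6.22−3.41) ≈ 7.5481·Δt.
So d_STA-01 = 234.87, d_STA-02 = 189.24, d_STA-03 = 129.50 km.
Circle about each station: (x − 115.8)² + (y + 65.9)² = 234.87²; (x − 59.1)² + (y − 12.2)² = 189.24²; (x + 1.7)² + (y − 2.9)² = 129.50².
Subtracting pairs of circle equations eliminates x²+y² and gives linear equations (the radical axes):
-113.4 x + 156.2 y = 5241.34
-235.0 x + 137.6 y = 20652.52
Solving the 2×2 system: x ≈ -118.7, y ≈ -52.6 km.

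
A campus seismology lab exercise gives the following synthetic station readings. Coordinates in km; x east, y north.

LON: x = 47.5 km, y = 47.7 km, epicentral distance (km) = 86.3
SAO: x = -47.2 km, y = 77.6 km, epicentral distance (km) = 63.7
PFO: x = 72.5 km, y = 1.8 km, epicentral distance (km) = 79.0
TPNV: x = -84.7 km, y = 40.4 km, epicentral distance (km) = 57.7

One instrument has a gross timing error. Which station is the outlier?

Solve using three stations at a time. Using LON, SAO, TPNV (subtract circle equations pairwise → linear system) gives (x, y) ≈ (-32.6, 15.6).
Distances from that point to each station vs reported:
  LON: calculated 86.3 vs reported 86.3 → residual 0.0 km
  SAO: calculated 63.7 vs reported 63.7 → residual 0.0 km
  PFO: calculated 106.0 vs reported 79.0 → residual 27.0 km
  TPNV: calculated 57.7 vs reported 57.7 → residual 0.0 km
LON, SAO, TPNV are mutually consistent (residuals ≈ 0); PFO is off by 27.0 km.

PFO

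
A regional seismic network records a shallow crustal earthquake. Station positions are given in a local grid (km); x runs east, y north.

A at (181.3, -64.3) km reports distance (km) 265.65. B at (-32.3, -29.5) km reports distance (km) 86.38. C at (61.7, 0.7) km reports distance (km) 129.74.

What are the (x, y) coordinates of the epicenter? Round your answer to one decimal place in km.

x ≈ -56.9 km, y ≈ 53.3 km

Circle about each station: (x − 181.3)² + (y + 64.3)² = 265.65²; (x + 32.3)² + (y + 29.5)² = 86.38²; (x − 61.7)² + (y − 0.7)² = 129.74².
Subtracting the A equation from the B and C equations removes the quadratic terms:
-427.2 x + 69.6 y = 28017.78
-239.2 x + 130.0 y = 20540.65
Solving the 2×2 system: x ≈ -56.9, y ≈ 53.3 km.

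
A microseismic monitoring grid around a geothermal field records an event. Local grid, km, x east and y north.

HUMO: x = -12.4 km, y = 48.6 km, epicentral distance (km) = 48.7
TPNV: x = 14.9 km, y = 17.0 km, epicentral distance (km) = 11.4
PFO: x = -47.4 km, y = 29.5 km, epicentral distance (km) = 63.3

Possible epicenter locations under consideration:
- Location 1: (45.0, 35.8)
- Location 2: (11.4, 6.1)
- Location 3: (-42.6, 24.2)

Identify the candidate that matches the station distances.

Location 2

For each candidate, compare |candidate − station| to the reported distance:
Location 1: residuals HUMO 10.1, TPNV 24.1, PFO 29.3 → max 29.3 km
Location 2: residuals HUMO 0.0, TPNV 0.0, PFO 0.0 → max 0.0 km
Location 3: residuals HUMO 9.9, TPNV 46.5, PFO 56.1 → max 56.1 km
Only Location 2 has all residuals ≈ 0.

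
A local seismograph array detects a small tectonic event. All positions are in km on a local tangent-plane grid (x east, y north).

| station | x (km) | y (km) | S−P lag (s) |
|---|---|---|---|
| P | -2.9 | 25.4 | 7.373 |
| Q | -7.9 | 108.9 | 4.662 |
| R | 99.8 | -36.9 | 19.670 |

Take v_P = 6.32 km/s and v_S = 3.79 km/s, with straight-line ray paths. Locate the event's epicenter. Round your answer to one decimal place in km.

Distance from S−P lag: d = Δt · v_P v_S / (v_P − v_S) = Δt · (6.32·3.79)/(6.32−3.79) ≈ 9.4675·Δt.
So d_P = 69.80, d_Q = 44.14, d_R = 186.23 km.
Circle about each station: (x + 2.9)² + (y − 25.4)² = 69.80²; (x + 7.9)² + (y − 108.9)² = 44.14²; (x − 99.8)² + (y + 36.9)² = 186.23².
Subtracting the P equation from the Q and R equations removes the quadratic terms:
-10.0 x + 167.0 y = 14191.75
205.4 x − 124.6 y = -19141.49
Solving the 2×2 system: x ≈ -43.2, y ≈ 82.4 km.
Check against P (with the unrounded x, y): √((x + 2.9)²+(y − 25.4)²) = 69.81 ≈ 69.80 km. ✓

x ≈ -43.2 km, y ≈ 82.4 km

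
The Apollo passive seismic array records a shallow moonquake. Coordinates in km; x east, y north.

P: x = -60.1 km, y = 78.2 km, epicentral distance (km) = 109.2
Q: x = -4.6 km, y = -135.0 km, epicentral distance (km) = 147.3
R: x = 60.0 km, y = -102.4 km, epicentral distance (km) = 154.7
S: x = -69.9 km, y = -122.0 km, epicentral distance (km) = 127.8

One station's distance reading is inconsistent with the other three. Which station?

P

Solve using three stations at a time. Using Q, R, S (subtract circle equations pairwise → linear system) gives (x, y) ≈ (-51.8, 4.6).
Distances from that point to each station vs reported:
  P: calculated 74.1 vs reported 109.2 → residual 35.1 km
  Q: calculated 147.4 vs reported 147.3 → residual 0.1 km
  R: calculated 154.8 vs reported 154.7 → residual 0.1 km
  S: calculated 127.9 vs reported 127.8 → residual 0.1 km
Q, R, S are mutually consistent (residuals ≈ 0); P is off by 35.1 km.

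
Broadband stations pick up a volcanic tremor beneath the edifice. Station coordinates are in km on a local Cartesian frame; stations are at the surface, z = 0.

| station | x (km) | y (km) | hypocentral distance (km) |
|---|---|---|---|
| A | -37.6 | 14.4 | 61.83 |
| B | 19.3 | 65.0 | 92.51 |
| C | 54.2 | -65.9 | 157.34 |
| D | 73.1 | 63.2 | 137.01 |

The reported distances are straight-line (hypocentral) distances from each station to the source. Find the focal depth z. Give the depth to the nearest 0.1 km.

Each station gives a sphere (x−x_i)² + (y−y_i)² + z² = d_i² (stations at z=0).
Subtracting the A sphere from B and C: z² cancels, leaving linear equations in x and y:
113.8 x + 101.2 y = -1758.78
183.6 x − 160.6 y = -15273.60
Solving: x ≈ -49.602, y ≈ 38.398 km (keep extra digits for the depth step; rounded: -49.6, 38.4).
Then from the A sphere: z² = 61.83² − (x + 37.6)² − (y − 14.4)² with x = -49.602, y = 38.398, so z ≈ 55.705 ≈ 55.7 km.
Check against D (with the unrounded solution): distance 137.02 ≈ 137.01 km. ✓

depth ≈ 55.7 km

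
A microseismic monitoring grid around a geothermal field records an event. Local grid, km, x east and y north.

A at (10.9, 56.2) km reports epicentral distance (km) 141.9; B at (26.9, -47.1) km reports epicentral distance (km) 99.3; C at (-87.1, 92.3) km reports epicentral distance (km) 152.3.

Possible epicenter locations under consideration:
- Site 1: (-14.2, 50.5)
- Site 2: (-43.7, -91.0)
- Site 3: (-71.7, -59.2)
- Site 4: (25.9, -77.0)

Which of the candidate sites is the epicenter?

For each candidate, compare |candidate − station| to the reported distance:
Site 1: residuals A 116.2, B 6.6, C 68.3 → max 116.2 km
Site 2: residuals A 15.1, B 16.2, C 36.1 → max 36.1 km
Site 3: residuals A 0.0, B 0.0, C 0.0 → max 0.0 km
Site 4: residuals A 7.9, B 69.4, C 51.2 → max 69.4 km
Only Site 3 has all residuals ≈ 0.

Site 3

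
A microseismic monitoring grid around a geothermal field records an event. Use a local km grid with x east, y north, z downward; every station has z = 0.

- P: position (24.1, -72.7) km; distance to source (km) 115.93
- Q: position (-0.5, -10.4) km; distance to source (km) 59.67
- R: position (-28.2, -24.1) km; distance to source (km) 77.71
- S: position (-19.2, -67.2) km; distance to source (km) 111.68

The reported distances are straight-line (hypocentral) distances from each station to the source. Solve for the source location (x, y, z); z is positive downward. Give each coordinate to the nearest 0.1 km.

x ≈ 4.6 km, y ≈ 34.9 km, depth ≈ 38.5 km

Each station gives a sphere (x−x_i)² + (y−y_i)² + z² = d_i² (stations at z=0).
Subtracting the P sphere from Q and R: z² cancels, leaving linear equations in x and y:
-49.2 x + 124.6 y = 4121.57
-104.6 x + 97.2 y = 2910.87
Solving: x ≈ 4.596, y ≈ 34.893 km (keep extra digits for the depth step; rounded: 4.6, 34.9).
Then from the P sphere: z² = 115.93² − (x − 24.1)² − (y + 72.7)² with x = 4.596, y = 34.893, so z ≈ 38.511 ≈ 38.5 km.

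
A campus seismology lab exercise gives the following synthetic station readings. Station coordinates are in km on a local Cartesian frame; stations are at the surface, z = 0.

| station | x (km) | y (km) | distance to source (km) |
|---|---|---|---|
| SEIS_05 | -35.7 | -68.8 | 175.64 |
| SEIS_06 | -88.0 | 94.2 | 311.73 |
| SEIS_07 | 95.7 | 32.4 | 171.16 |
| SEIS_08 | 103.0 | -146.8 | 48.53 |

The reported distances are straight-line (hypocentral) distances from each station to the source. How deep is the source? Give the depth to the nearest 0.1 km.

41.4 km

Each station gives a sphere (x−x_i)² + (y−y_i)² + z² = d_i² (stations at z=0).
Subtracting the SEIS_05 sphere from SEIS_06 and SEIS_07: z² cancels, leaving linear equations in x and y:
-104.6 x + 326.0 y = -55716.47
262.8 x + 202.4 y = 5753.98
Solving: x ≈ 123.103, y ≈ -131.411 km (keep extra digits for the depth step; rounded: 123.1, -131.4).
Then from the SEIS_05 sphere: z² = 175.64² − (x + 35.7)² − (y + 68.8)² with x = 123.103, y = -131.411, so z ≈ 41.363 ≈ 41.4 km.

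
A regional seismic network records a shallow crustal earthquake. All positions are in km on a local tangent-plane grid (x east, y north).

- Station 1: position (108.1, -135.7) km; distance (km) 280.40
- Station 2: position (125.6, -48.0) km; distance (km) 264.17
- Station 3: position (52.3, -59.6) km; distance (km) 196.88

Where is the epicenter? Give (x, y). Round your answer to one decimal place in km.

Circle about each station: (x − 108.1)² + (y + 135.7)² = 280.40²; (x − 125.6)² + (y + 48.0)² = 264.17²; (x − 52.3)² + (y + 59.6)² = 196.88².
Subtracting the Station 1 equation from the Station 2 and Station 3 equations removes the quadratic terms:
35.0 x + 175.4 y = -3182.37
-111.6 x + 152.2 y = 16049.78
Solving the 2×2 system: x ≈ -132.5, y ≈ 8.3 km.

-132.5 km east, 8.3 km north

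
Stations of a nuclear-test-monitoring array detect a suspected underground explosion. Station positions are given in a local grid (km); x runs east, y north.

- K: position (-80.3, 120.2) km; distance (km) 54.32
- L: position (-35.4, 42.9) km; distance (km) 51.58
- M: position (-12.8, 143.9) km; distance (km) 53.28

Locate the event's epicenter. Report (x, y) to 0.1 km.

(-32.5, 94.4)

Circle about each station: (x + 80.3)² + (y − 120.2)² = 54.32²; (x + 35.4)² + (y − 42.9)² = 51.58²; (x + 12.8)² + (y − 143.9)² = 53.28².
Subtracting the K equation from the L and M equations removes the quadratic terms:
89.8 x − 154.6 y = -17512.39
135.0 x + 47.4 y = 86.82
Solving the 2×2 system: x ≈ -32.5, y ≈ 94.4 km.
Check against K (with the unrounded x, y): √((x + 80.3)²+(y − 120.2)²) = 54.32 ≈ 54.32 km. ✓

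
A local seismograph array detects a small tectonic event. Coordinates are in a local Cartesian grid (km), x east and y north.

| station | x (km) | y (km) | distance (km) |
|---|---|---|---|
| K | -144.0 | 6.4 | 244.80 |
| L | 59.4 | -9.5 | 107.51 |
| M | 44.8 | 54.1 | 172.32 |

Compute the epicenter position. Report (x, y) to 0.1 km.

Circle about each station: (x + 144.0)² + (y − 6.4)² = 244.80²; (x − 59.4)² + (y + 9.5)² = 107.51²; (x − 44.8)² + (y − 54.1)² = 172.32².
Subtracting the K equation from the L and M equations removes the quadratic terms:
406.8 x − 31.8 y = 31210.29
377.6 x + 95.4 y = 14389.75
Solving the 2×2 system: x ≈ 67.6, y ≈ -116.7 km.
Check against K (with the unrounded x, y): √((x + 144.0)²+(y − 6.4)²) = 244.81 ≈ 244.80 km. ✓

67.6 km east, -116.7 km north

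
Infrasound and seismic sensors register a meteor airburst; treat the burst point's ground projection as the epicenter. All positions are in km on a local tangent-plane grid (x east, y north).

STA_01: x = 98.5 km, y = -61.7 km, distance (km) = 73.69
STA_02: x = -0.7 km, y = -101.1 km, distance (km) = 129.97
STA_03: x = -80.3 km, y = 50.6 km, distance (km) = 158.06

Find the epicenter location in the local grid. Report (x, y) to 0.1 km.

x ≈ 71.6 km, y ≈ 6.9 km

Circle about each station: (x − 98.5)² + (y + 61.7)² = 73.69²; (x + 0.7)² + (y + 101.1)² = 129.97²; (x + 80.3)² + (y − 50.6)² = 158.06².
Subtracting pairs of circle equations eliminates x²+y² and gives linear equations (the radical axes):
-198.4 x − 78.8 y = -14749.42
-357.6 x + 224.6 y = -24053.44
Solving the 2×2 system: x ≈ 71.6, y ≈ 6.9 km.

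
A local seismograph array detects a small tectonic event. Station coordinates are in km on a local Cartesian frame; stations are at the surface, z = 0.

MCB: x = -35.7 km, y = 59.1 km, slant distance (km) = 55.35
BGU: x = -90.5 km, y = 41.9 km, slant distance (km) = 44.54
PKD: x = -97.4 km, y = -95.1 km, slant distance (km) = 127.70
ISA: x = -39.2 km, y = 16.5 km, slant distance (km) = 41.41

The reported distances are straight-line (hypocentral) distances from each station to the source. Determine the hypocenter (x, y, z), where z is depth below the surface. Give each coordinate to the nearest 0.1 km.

(-64.7, 24.2, 31.7)

Each station gives a sphere (x−x_i)² + (y−y_i)² + z² = d_i² (stations at z=0).
Subtracting the MCB sphere from BGU and PKD: z² cancels, leaving linear equations in x and y:
-109.6 x − 34.4 y = 6258.37
-123.4 x − 308.4 y = 519.80
Solving: x ≈ -64.698, y ≈ 24.202 km (keep extra digits for the depth step; rounded: -64.7, 24.2).
Then from the MCB sphere: z² = 55.35² − (x + 35.7)² − (y − 59.1)² with x = -64.698, y = 24.202, so z ≈ 31.700 ≈ 31.7 km.
Check against ISA (with the unrounded solution): distance 41.40 ≈ 41.41 km. ✓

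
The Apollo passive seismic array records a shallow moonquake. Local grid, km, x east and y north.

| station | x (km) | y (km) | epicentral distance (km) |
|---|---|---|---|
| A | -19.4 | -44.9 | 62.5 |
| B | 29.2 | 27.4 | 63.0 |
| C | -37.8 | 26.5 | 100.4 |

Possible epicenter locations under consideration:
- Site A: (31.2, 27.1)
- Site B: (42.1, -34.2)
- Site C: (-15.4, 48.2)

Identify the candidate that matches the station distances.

For each candidate, compare |candidate − station| to the reported distance:
Site A: residuals A 25.5, B 61.0, C 31.4 → max 61.0 km
Site B: residuals A 0.1, B 0.1, C 0.1 → max 0.1 km
Site C: residuals A 30.7, B 13.8, C 69.2 → max 69.2 km
Only Site B has all residuals ≈ 0.

Site B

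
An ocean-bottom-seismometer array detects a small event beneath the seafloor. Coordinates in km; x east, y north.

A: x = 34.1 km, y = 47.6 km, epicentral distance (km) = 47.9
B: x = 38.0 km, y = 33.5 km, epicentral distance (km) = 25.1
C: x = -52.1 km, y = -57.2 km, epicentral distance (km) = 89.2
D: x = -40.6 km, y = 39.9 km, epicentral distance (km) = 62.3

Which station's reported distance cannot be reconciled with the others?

B

Solve using three stations at a time. Using A, C, D (subtract circle equations pairwise → linear system) gives (x, y) ≈ (11.3, 5.5).
Distances from that point to each station vs reported:
  A: calculated 47.9 vs reported 47.9 → residual 0.0 km
  B: calculated 38.7 vs reported 25.1 → residual 13.6 km
  C: calculated 89.2 vs reported 89.2 → residual 0.0 km
  D: calculated 62.3 vs reported 62.3 → residual 0.0 km
A, C, D are mutually consistent (residuals ≈ 0); B is off by 13.6 km.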